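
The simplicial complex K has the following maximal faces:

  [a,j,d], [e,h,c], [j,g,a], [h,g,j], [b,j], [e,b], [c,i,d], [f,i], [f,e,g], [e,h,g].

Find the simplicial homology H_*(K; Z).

H_0 ≅ Z,  H_1 ≅ Z^3,  H_2 = 0.

Take the total order a < b < c < d < e < f < g < h < i < j on the vertex set. Then K (dimension 2) consists of the simplices:

  0-simplices (10): a, b, c, d, e, f, g, h, i, j
  1-simplices (19): ad, ag, aj, be, bj, cd, ce, ch, ci, di, dj, ef, eg, eh, fg, fi, gh, gj, hj
  2-simplices (7): adj, agj, cdi, ceh, efg, egh, ghj

so the chain groups are C_0 ≅ Z^10, C_1 ≅ Z^19, C_2 ≅ Z^7.

∂_1: C_1 → C_0 maps an edge to its endpoints' difference, ∂[p,q] = q − p. For instance
  ∂gj = j − g.
The 10×19 boundary matrix has rank 9 and Smith normal form diag(1,1,1,1,1,1,1,1,1).

The boundary map ∂_2: C_2 → C_1 maps a triangle to the signed sum of its edges. For instance
  ∂efg = fg − eg + ef,
  ∂cdi = di − ci + cd.
The resulting 19×7 matrix has rank 7, and its Smith normal form has invariant factors (1,1,1,1,1,1,1).

Computing H_k = (kernel of ∂_k) / (image of ∂_{k+1}):

  H_0: rank C_0 − rank ∂_1 = 10 − 9 = 1, and the invariant factors of ∂_1 are all 1, so H_0 = Z.
  H_1: rank ker ∂_1 − rank ∂_2 = (19 − 9) − 7 = 3, and the invariant factors of ∂_2 are all 1, so H_1 = Z^3.
  H_2: rank ker ∂_2 − rank ∂_3 = (7 − 7) − 0 = 0, and there is no ∂_3, so H_2 = 0.

As a check, the Euler characteristic is 10 − 19 + 7 = -2, which agrees with 1 − 3 + 0 = -2.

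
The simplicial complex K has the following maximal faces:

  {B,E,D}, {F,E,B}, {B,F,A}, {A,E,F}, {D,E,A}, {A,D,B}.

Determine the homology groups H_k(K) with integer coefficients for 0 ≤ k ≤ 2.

Fix the vertex order A < B < D < E < F and write every simplex with vertices in increasing order. Then dim K = 2 and the simplices of K are:

  0-simplices (5): A, B, D, E, F
  1-simplices (9): AB, AD, AE, AF, BD, BE, BF, DE, EF
  2-simplices (6): ABD, ABF, ADE, AEF, BDE, BEF

giving chain groups C_0 ≅ Z^5, C_1 ≅ Z^9, C_2 ≅ Z^6.

Boundary ∂_1: C_1 → C_0 maps an edge to its endpoints' difference, ∂[p,q] = q − p. For instance
  ∂AF = F − A.
As a 5×9 matrix over Z this has rank 4, with invariant factors (1,1,1,1).

Boundary ∂_2: C_2 → C_1 sends each 2-simplex [p,q,r] to [q,r] − [p,r] + [p,q]. For instance
  ∂ADE = DE − AE + AD,
  ∂BEF = EF − BF + BE.
As a 9×6 matrix over Z this has rank 5, with invariant factors (1,1,1,1,1).

Reading off H_k = ker ∂_k / im ∂_{k+1}:

  H_0: rank C_0 − rank ∂_1 = 5 − 4 = 1, and the invariant factors of ∂_1 are all 1, so H_0 = Z.
  H_1: rank ker ∂_1 − rank ∂_2 = (9 − 4) − 5 = 0, and the invariant factors of ∂_2 are all 1, so H_1 = 0.
  H_2: rank ker ∂_2 − rank ∂_3 = (6 − 5) − 0 = 1, and there is no ∂_3, so H_2 = Z.

(K is a triangulation of the 2-sphere S^2.)

H_0 = Z,  H_1 = 0,  H_2 = Z.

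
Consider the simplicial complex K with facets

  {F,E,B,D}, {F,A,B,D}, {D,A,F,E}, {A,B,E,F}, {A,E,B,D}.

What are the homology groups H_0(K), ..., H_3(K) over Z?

H_0 ≅ Z,  H_1 = 0,  H_2 = 0,  H_3 ≅ Z.

Order the vertices as A < B < D < E < F. Listing each simplex with vertices in this order, K has dimension 3 with simplices:

  0-simplices (5): A, B, D, E, F
  1-simplices (10): AB, AD, AE, AF, BD, BE, BF, DE, DF, EF
  2-simplices (10): ABD, ABE, ABF, ADE, ADF, AEF, BDE, BDF, BEF, DEF
  3-simplices (5): ABDE, ABDF, ABEF, ADEF, BDEF

giving chain groups C_0 ≅ Z^5, C_1 ≅ Z^10, C_2 ≅ Z^10, C_3 ≅ Z^5.

∂_1: C_1 → C_0 is given by ∂[p,q] = [q] − [p]. For instance
  ∂AE = E − A.
As a 5×10 matrix over Z this has rank 4, with invariant factors (1,1,1,1).

The boundary map ∂_2: C_2 → C_1 sends each 2-simplex [p,q,r] to [q,r] − [p,r] + [p,q]. For instance
  ∂BEF = EF − BF + BE,
  ∂AEF = EF − AF + AE.
As a 10×10 matrix over Z this has rank 6, with invariant factors (1,1,1,1,1,1).

The boundary map ∂_3: C_3 → C_2 sends each 3-simplex σ to the alternating sum Σ_i (−1)^i (σ with its i-th vertex removed). For instance
  ∂BDEF = DEF − BEF + BDF − BDE,
  ∂ABDE = BDE − ADE + ABE − ABD.
The resulting 10×5 matrix has rank 4, and its Smith normal form has invariant factors (1,1,1,1).

Computing H_k = (kernel of ∂_k) / (image of ∂_{k+1}):

  H_0: rank C_0 − rank ∂_1 = 5 − 4 = 1, and the invariant factors of ∂_1 are all 1, so H_0 ≅ Z.
  H_1: rank ker ∂_1 − rank ∂_2 = (10 − 4) − 6 = 0, and the invariant factors of ∂_2 are all 1, so H_1 ≅ 0.
  H_2: rank ker ∂_2 − rank ∂_3 = (10 − 6) − 4 = 0, and the invariant factors of ∂_3 are all 1, so H_2 ≅ 0.
  H_3: rank ker ∂_3 − rank ∂_4 = (5 − 4) − 0 = 1, and there is no ∂_4, so H_3 ≅ Z.

(K is a triangulation of the 3-sphere S^3.)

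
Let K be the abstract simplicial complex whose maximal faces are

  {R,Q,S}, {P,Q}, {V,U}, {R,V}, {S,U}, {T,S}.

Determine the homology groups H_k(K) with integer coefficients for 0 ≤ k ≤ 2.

Order the vertices as P < Q < R < S < T < U < V. Listing each simplex with vertices in this order, K has dimension 2 with simplices:

  0-simplices (7): P, Q, R, S, T, U, V
  1-simplices (8): PQ, QR, QS, RS, RV, ST, SU, UV
  2-simplices (1): QRS

so the chain groups are C_0 ≅ Z^7, C_1 ≅ Z^8, C_2 ≅ Z^1.

Boundary ∂_1: C_1 → C_0 sends each edge [p,q] (with p < q) to q − p. For instance
  ∂SU = U − S.
As a 7×8 matrix over Z this has rank 6, with invariant factors (1,1,1,1,1,1).

The boundary map ∂_2: C_2 → C_1 sends each 2-simplex [p,q,r] to [q,r] − [p,r] + [p,q]. For instance
  ∂QRS = RS − QS + QR.
The resulting 8×1 matrix has rank 1, and its Smith normal form has invariant factors (1).

Computing H_k = (kernel of ∂_k) / (image of ∂_{k+1}):

  H_0: rank C_0 − rank ∂_1 = 7 − 6 = 1, and the invariant factors of ∂_1 are all 1, so H_0 = Z.
  H_1: rank ker ∂_1 − rank ∂_2 = (8 − 6) − 1 = 1, and the invariant factors of ∂_2 are all 1, so H_1 = Z.
  H_2: rank ker ∂_2 − rank ∂_3 = (1 − 1) − 0 = 0, and there is no ∂_3, so H_2 = 0.

As a check, the Euler characteristic is 7 − 8 + 1 = 0, which agrees with 1 − 1 + 0 = 0.

H_0 = Z,  H_1 = Z,  H_2 = 0.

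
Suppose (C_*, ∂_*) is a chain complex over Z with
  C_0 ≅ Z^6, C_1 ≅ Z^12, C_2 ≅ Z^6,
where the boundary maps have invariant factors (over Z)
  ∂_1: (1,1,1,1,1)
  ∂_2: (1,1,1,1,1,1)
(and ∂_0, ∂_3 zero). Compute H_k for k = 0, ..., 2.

H_0: b_0 = 6 − 0 − 5 = 1; torsion from ∂_1 factors > 1: none. So H_0 = Z.
H_1: b_1 = 12 − 5 − 6 = 1; torsion from ∂_2 factors > 1: none. So H_1 = Z.
H_2: b_2 = 6 − 6 − 0 = 0; torsion from ∂_3 factors > 1: none. So H_2 = 0.

H_0 = Z,  H_1 = Z,  H_2 = 0.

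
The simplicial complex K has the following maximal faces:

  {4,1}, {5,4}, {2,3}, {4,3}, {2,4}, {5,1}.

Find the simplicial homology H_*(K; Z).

H_0 = Z,  H_1 = Z^2.

Order the vertices as 1 < 2 < 3 < 4 < 5. Listing each simplex with vertices in this order, K has dimension 1 with simplices:

  0-simplices (5): [1], [2], [3], [4], [5]
  1-simplices (6): [1,4], [1,5], [2,3], [2,4], [3,4], [4,5]

Hence C_0 ≅ Z^5, C_1 ≅ Z^6.

∂_1: C_1 → C_0 is given by ∂[p,q] = [q] − [p]. For instance
  ∂[2,4] = [4] − [2].
The resulting 5×6 matrix has rank 4, and its Smith normal form has invariant factors (1,1,1,1).

Reading off H_k = ker ∂_k / im ∂_{k+1}:

  H_0: rank C_0 − rank ∂_1 = 5 − 4 = 1, and the invariant factors of ∂_1 are all 1, so H_0 ≅ Z.
  H_1: rank ker ∂_1 − rank ∂_2 = (6 − 4) − 0 = 2, and there is no ∂_2, so H_1 ≅ Z^2.

(K is a triangulation of a wedge of 2 circles.)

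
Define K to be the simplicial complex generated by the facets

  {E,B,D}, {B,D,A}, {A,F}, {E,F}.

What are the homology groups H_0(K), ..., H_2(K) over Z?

Fix the vertex order A < B < D < E < F and write every simplex with vertices in increasing order. Then dim K = 2 and the simplices of K are:

  0-simplices (5): A, B, D, E, F
  1-simplices (7): AB, AD, AF, BD, BE, DE, EF
  2-simplices (2): ABD, BDE

so the chain groups are C_0 ≅ Z^5, C_1 ≅ Z^7, C_2 ≅ Z^2.

The boundary map ∂_1: C_1 → C_0 is given by ∂[p,q] = [q] − [p]. For instance
  ∂AF = F − A.
As a 5×7 matrix over Z this has rank 4, with invariant factors (1,1,1,1).

∂_2: C_2 → C_1 maps a triangle to the signed sum of its edges. For instance
  ∂ABD = BD − AD + AB,
  ∂BDE = DE − BE + BD.
The resulting 7×2 matrix has rank 2, and its Smith normal form has invariant factors (1,1).

Now H_k = ker ∂_k / im ∂_{k+1}, so:

  H_0: rank C_0 − rank ∂_1 = 5 − 4 = 1, and the invariant factors of ∂_1 are all 1, so H_0 ≅ Z.
  H_1: rank ker ∂_1 − rank ∂_2 = (7 − 4) − 2 = 1, and the invariant factors of ∂_2 are all 1, so H_1 ≅ Z.
  H_2: rank ker ∂_2 − rank ∂_3 = (2 − 2) − 0 = 0, and there is no ∂_3, so H_2 ≅ 0.

H_0 = Z,  H_1 = Z,  H_2 = 0.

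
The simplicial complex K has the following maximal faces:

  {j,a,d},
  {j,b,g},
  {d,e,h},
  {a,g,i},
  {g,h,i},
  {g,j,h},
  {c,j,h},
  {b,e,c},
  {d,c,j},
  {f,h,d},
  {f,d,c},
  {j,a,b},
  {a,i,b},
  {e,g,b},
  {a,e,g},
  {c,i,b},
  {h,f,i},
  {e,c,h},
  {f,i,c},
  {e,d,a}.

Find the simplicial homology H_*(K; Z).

H_0 ≅ Z,  H_1 ≅ Z ⊕ Z/2Z,  H_2 = 0.

K has 10 vertices, 30 edges, 20 triangles.
rank ∂_0 = 0, rank ∂_1 = 9 ⇒ b_0 = 10 − 0 − 9 = 1; all invariant factors of ∂_1 are 1 so no torsion. So H_0 = Z.
rank ∂_1 = 9, rank ∂_2 = 20 ⇒ b_1 = 30 − 9 − 20 = 1; ∂_2 has invariant factor(s) [2] giving torsion. So H_1 = Z ⊕ Z/2Z.
rank ∂_2 = 20, rank ∂_3 = 0 ⇒ b_2 = 20 − 20 − 0 = 0. So H_2 = 0.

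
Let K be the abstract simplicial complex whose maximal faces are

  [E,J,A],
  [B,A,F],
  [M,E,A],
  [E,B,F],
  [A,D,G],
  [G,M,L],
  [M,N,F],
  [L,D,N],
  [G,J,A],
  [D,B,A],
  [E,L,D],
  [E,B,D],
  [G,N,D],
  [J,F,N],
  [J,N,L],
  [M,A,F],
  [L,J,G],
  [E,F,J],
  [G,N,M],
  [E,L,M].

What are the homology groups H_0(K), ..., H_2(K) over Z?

H_0 = Z,  H_1 = Z × Z/2,  H_2 = 0.

Fix the vertex order A < B < D < E < F < G < J < L < M < N and write every simplex with vertices in increasing order. Then dim K = 2 and the simplices of K are:

  0-simplices (10): A, B, D, E, F, G, J, L, M, N
  1-simplices (30): AB, AD, AE, AF, AG, AJ, AM, BD, BE, BF, DE, DG, DL, DN, EF, EJ, EL, EM, FJ, FM, FN, GJ, GL, GM, GN, JL, JN, LM, LN, MN
  2-simplices (20): ABD, ABF, ADG, AEJ, AEM, AFM, AGJ, BDE, BEF, DEL, DGN, DLN, EFJ, ELM, FJN, FMN, GJL, GLM, GMN, JLN

giving chain groups C_0 ≅ Z^10, C_1 ≅ Z^30, C_2 ≅ Z^20.

The boundary map ∂_1: C_1 → C_0 sends each edge [p,q] (with p < q) to q − p. For instance
  ∂DN = N − D.
The 10×30 boundary matrix has rank 9 and Smith normal form diag(1,1,1,1,1,1,1,1,1).

∂_2: C_2 → C_1 sends each 2-simplex [p,q,r] to [q,r] − [p,r] + [p,q]. For instance
  ∂AGJ = GJ − AJ + AG,
  ∂GLM = LM − GM + GL.
As a 30×20 matrix over Z this has rank 20, with invariant factors (1,1,1,1,1,1,1,1,1,1,1,1,1,1,1,1,1,1,1,2).

Computing H_k = (kernel of ∂_k) / (image of ∂_{k+1}):

  H_0: rank C_0 − rank ∂_1 = 10 − 9 = 1, and the invariant factors of ∂_1 are all 1, so H_0 ≅ Z.
  H_1: rank ker ∂_1 − rank ∂_2 = (30 − 9) − 20 = 1, and ∂_2 has invariant factor 2 > 1, so H_1 ≅ Z × Z/2.
  H_2: rank ker ∂_2 − rank ∂_3 = (20 − 20) − 0 = 0, and there is no ∂_3, so H_2 ≅ 0.

As a check, the Euler characteristic is 10 − 30 + 20 = 0, which agrees with 1 − 1 + 0 = 0.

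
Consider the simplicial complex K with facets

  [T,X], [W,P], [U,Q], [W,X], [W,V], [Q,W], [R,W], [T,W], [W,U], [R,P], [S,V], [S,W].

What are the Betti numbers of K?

We work with the vertex ordering P < Q < R < S < T < U < V < W < X. The simplices of K, each written with vertices in increasing order, are:

  0-simplices (9): P, Q, R, S, T, U, V, W, X
  1-simplices (12): PR, PW, QU, QW, RW, SV, SW, TW, TX, UW, VW, WX

so the chain groups are C_0 ≅ Z^9, C_1 ≅ Z^12.

∂_1: C_1 → C_0 sends each edge [p,q] (with p < q) to q − p. For instance
  ∂VW = W − V.
This gives a 9×12 integer matrix of rank 8; reducing to Smith normal form yields diagonal entries (1,1,1,1,1,1,1,1).

Now H_k = ker ∂_k / im ∂_{k+1}, so:

  H_0: rank C_0 − rank ∂_1 = 9 − 8 = 1, and the invariant factors of ∂_1 are all 1, so H_0 ≅ Z.
  H_1: rank ker ∂_1 − rank ∂_2 = (12 − 8) − 0 = 4, and there is no ∂_2, so H_1 ≅ Z^4.

Hence the Betti numbers are b_0 = 1, b_1 = 4.

b_0 = 1, b_1 = 4.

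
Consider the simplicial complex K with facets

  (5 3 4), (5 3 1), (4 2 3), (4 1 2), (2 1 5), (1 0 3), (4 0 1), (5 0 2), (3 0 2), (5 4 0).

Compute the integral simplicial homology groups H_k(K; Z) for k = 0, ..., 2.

K has 6 vertices, 15 edges, 10 triangles.
rank ∂_0 = 0, rank ∂_1 = 5 ⇒ b_0 = 6 − 0 − 5 = 1; all invariant factors of ∂_1 are 1 so no torsion. So H_0 ≅ Z.
rank ∂_1 = 5, rank ∂_2 = 10 ⇒ b_1 = 15 − 5 − 10 = 0; ∂_2 has invariant factor(s) [2] giving torsion. So H_1 ≅ Z/2.
rank ∂_2 = 10, rank ∂_3 = 0 ⇒ b_2 = 10 − 10 − 0 = 0. So H_2 ≅ 0.

H_0 ≅ Z,  H_1 ≅ Z/2,  H_2 = 0.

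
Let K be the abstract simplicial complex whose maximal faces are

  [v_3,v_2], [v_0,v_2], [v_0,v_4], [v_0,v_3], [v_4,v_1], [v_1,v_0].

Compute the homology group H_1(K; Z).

H_1 = Z^2.

We work with the vertex ordering v_0 < v_1 < v_2 < v_3 < v_4. The simplices of K, each written with vertices in increasing order, are:

  0-simplices (5): [v_0], [v_1], [v_2], [v_3], [v_4]
  1-simplices (6): [v_0,v_1], [v_0,v_2], [v_0,v_3], [v_0,v_4], [v_1,v_4], [v_2,v_3]

so the chain groups are C_0 ≅ Z^5, C_1 ≅ Z^6.

∂_1: C_1 → C_0 is given by ∂[p,q] = [q] − [p]. For instance
  ∂[v_1,v_4] = [v_4] − [v_1].
The resulting 5×6 matrix has rank 4, and its Smith normal form has invariant factors (1,1,1,1).

Computing H_k = (kernel of ∂_k) / (image of ∂_{k+1}):

  H_1: rank ker ∂_1 − rank ∂_2 = (6 − 4) − 0 = 2, and there is no ∂_2, so H_1 = Z^2.

(K is a triangulation of a wedge of 2 circles.)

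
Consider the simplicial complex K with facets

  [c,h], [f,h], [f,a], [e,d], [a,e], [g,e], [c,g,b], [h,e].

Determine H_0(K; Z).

H_0 ≅ Z.

Take the total order a < b < c < d < e < f < g < h on the vertex set. Then K (dimension 2) consists of the simplices:

  0-simplices (8): a, b, c, d, e, f, g, h
  1-simplices (10): ae, af, bc, bg, cg, ch, de, eg, eh, fh
  2-simplices (1): bcg

Hence C_0 ≅ Z^8, C_1 ≅ Z^10, C_2 ≅ Z^1.

Boundary ∂_1: C_1 → C_0 sends each edge [p,q] (with p < q) to q − p. For instance
  ∂ae = e − a.
The 8×10 boundary matrix has rank 7 and Smith normal form diag(1,1,1,1,1,1,1).

∂_2: C_2 → C_1 maps a triangle to the signed sum of its edges. For instance
  ∂bcg = cg − bg + bc.
This gives a 10×1 integer matrix of rank 1; reducing to Smith normal form yields diagonal entries (1).

Now H_k = ker ∂_k / im ∂_{k+1}, so:

  H_0: rank C_0 − rank ∂_1 = 8 − 7 = 1, and the invariant factors of ∂_1 are all 1, so H_0 ≅ Z.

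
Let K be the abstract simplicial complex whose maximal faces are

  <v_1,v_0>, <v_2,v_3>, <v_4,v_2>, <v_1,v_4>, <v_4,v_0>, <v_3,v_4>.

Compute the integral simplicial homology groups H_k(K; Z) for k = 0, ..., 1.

Order the vertices as v_0 < v_1 < v_2 < v_3 < v_4. Listing each simplex with vertices in this order, K has dimension 1 with simplices:

  0-simplices (5): [v_0], [v_1], [v_2], [v_3], [v_4]
  1-simplices (6): [v_0,v_1], [v_0,v_4], [v_1,v_4], [v_2,v_3], [v_2,v_4], [v_3,v_4]

giving chain groups C_0 ≅ Z^5, C_1 ≅ Z^6.

∂_1: C_1 → C_0 maps an edge to its endpoints' difference, ∂[p,q] = q − p.
This gives a 5×6 integer matrix of rank 4; reducing to Smith normal form yields diagonal entries (1,1,1,1).

Now H_k = ker ∂_k / im ∂_{k+1}, so:

  H_0: rank C_0 − rank ∂_1 = 5 − 4 = 1, and the invariant factors of ∂_1 are all 1, so H_0 ≅ Z.
  H_1: rank ker ∂_1 − rank ∂_2 = (6 − 4) − 0 = 2, and there is no ∂_2, so H_1 ≅ Z^2.

As a check, the Euler characteristic is 5 − 6 = -1, which agrees with 1 − 2 = -1.

H_0 ≅ Z,  H_1 ≅ Z^2.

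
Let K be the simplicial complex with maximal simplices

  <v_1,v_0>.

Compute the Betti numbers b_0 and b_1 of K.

Take the total order v_0 < v_1 on the vertex set. Then K (dimension 1) consists of the simplices:

  0-simplices (2): [v_0], [v_1]
  1-simplices (1): [v_0,v_1]

so the chain groups are C_0 ≅ Z^2, C_1 ≅ Z^1.

Boundary ∂_1: C_1 → C_0 sends each edge [p,q] (with p < q) to q − p. For instance
  ∂[v_0,v_1] = [v_1] − [v_0].
This gives a 2×1 integer matrix of rank 1; reducing to Smith normal form yields diagonal entries (1).

From H_k ≅ ker(∂_k) / im(∂_{k+1}) we obtain:

  H_0: rank C_0 − rank ∂_1 = 2 − 1 = 1, and the invariant factors of ∂_1 are all 1, so H_0 ≅ Z.
  H_1: rank ker ∂_1 − rank ∂_2 = (1 − 1) − 0 = 0, and there is no ∂_2, so H_1 ≅ 0.

Hence the Betti numbers are b_0 = 1, b_1 = 0.

b_0 = 1, b_1 = 0.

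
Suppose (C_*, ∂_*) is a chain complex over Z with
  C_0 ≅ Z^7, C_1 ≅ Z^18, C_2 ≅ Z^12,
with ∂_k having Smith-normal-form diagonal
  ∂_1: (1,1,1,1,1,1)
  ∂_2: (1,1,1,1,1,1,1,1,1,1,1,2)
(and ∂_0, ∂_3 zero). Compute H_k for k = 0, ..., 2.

H_0 = Z,  H_1 = Z/2,  H_2 = 0.

H_0: b_0 = 7 − 0 − 6 = 1; torsion from ∂_1 factors > 1: none. So H_0 = Z.
H_1: b_1 = 18 − 6 − 12 = 0; torsion from ∂_2 factors > 1: [2]. So H_1 = Z/2.
H_2: b_2 = 12 − 12 − 0 = 0; torsion from ∂_3 factors > 1: none. So H_2 = 0.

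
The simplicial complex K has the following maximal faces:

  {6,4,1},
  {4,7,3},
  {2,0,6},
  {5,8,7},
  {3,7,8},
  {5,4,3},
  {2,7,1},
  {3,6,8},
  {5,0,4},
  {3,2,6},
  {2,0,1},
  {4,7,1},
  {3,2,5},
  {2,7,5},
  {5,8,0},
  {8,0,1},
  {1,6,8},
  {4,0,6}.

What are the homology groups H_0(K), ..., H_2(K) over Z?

Take the total order 0 < 1 < 2 < 3 < 4 < 5 < 6 < 7 < 8 on the vertex set. Then K (dimension 2) consists of the simplices:

  0-simplices (9): [0], [1], [2], [3], [4], [5], [6], [7], [8]
  1-simplices (27): (27 of them)
  2-simplices (18): [0,1,2], [0,1,8], [0,2,6], [0,4,5], [0,4,6], [0,5,8], [1,2,7], [1,4,6], [1,4,7], [1,6,8], [2,3,5], [2,3,6], [2,5,7], [3,4,5], [3,4,7], [3,6,8], [3,7,8], [5,7,8]

so the chain groups are C_0 ≅ Z^9, C_1 ≅ Z^27, C_2 ≅ Z^18.

Boundary ∂_1: C_1 → C_0 is given by ∂[p,q] = [q] − [p]. For instance
  ∂[6,8] = [8] − [6].
The resulting 9×27 matrix has rank 8, and its Smith normal form has invariant factors (1,1,1,1,1,1,1,1).

∂_2: C_2 → C_1 acts by ∂[p,q,r] = [q,r] − [p,r] + [p,q]. For instance
  ∂[0,4,5] = [4,5] − [0,5] + [0,4],
  ∂[0,1,8] = [1,8] − [0,8] + [0,1].
As a 27×18 matrix over Z this has rank 18, with invariant factors (1,1,1,1,1,1,1,1,1,1,1,1,1,1,1,1,1,2).

Now H_k = ker ∂_k / im ∂_{k+1}, so:

  H_0: rank C_0 − rank ∂_1 = 9 − 8 = 1, and the invariant factors of ∂_1 are all 1, so H_0 ≅ Z.
  H_1: rank ker ∂_1 − rank ∂_2 = (27 − 8) − 18 = 1, and ∂_2 has invariant factor 2 > 1, so H_1 ≅ Z × Z/2.
  H_2: rank ker ∂_2 − rank ∂_3 = (18 − 18) − 0 = 0, and there is no ∂_3, so H_2 ≅ 0.

(K is a triangulation of the Klein bottle.)

H_0 = Z,  H_1 = Z × Z/2,  H_2 = 0.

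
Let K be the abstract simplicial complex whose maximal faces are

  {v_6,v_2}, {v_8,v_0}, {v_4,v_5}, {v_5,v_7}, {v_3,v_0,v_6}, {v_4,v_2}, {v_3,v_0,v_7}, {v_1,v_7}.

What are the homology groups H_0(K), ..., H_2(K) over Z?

H_0 ≅ Z,  H_1 ≅ Z,  H_2 = 0.

Fix the vertex order v_0 < v_1 < v_2 < v_3 < v_4 < v_5 < v_6 < v_7 < v_8 and write every simplex with vertices in increasing order. Then dim K = 2 and the simplices of K are:

  0-simplices (9): [v_0], [v_1], [v_2], [v_3], [v_4], [v_5], [v_6], [v_7], [v_8]
  1-simplices (11): [v_0,v_3], [v_0,v_6], [v_0,v_7], [v_0,v_8], [v_1,v_7], [v_2,v_4], [v_2,v_6], [v_3,v_6], [v_3,v_7], [v_4,v_5], [v_5,v_7]
  2-simplices (2): [v_0,v_3,v_6], [v_0,v_3,v_7]

Hence C_0 ≅ Z^9, C_1 ≅ Z^11, C_2 ≅ Z^2.

Boundary ∂_1: C_1 → C_0 is given by ∂[p,q] = [q] − [p].
As a 9×11 matrix over Z this has rank 8, with invariant factors (1,1,1,1,1,1,1,1).

Boundary ∂_2: C_2 → C_1 maps a triangle to the signed sum of its edges. For instance
  ∂[v_0,v_3,v_7] = [v_3,v_7] − [v_0,v_7] + [v_0,v_3],
  ∂[v_0,v_3,v_6] = [v_3,v_6] − [v_0,v_6] + [v_0,v_3].
This gives a 11×2 integer matrix of rank 2; reducing to Smith normal form yields diagonal entries (1,1).

Reading off H_k = ker ∂_k / im ∂_{k+1}:

  H_0: rank C_0 − rank ∂_1 = 9 − 8 = 1, and the invariant factors of ∂_1 are all 1, so H_0 = Z.
  H_1: rank ker ∂_1 − rank ∂_2 = (11 − 8) − 2 = 1, and the invariant factors of ∂_2 are all 1, so H_1 = Z.
  H_2: rank ker ∂_2 − rank ∂_3 = (2 − 2) − 0 = 0, and there is no ∂_3, so H_2 = 0.

As a check, the Euler characteristic is 9 − 11 + 2 = 0, which agrees with 1 − 1 + 0 = 0.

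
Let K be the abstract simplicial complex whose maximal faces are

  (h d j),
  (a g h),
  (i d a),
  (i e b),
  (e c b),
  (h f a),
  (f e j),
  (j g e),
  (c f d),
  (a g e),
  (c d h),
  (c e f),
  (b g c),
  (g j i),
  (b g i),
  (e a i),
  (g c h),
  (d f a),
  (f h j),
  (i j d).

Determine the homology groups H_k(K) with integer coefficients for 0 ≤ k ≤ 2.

H_0 ≅ Z,  H_1 ≅ Z ⊕ Z_2,  H_2 = 0.

We work with the vertex ordering a < b < c < d < e < f < g < h < i < j. The simplices of K, each written with vertices in increasing order, are:

  0-simplices (10): a, b, c, d, e, f, g, h, i, j
  1-simplices (30): ad, ae, af, ag, ah, ai, bc, be, bg, bi, cd, ce, cf, cg, ch, df, dh, di, dj, ef, eg, ei, ej, fh, fj, gh, gi, gj, hj, ij
  2-simplices (20): adf, adi, aeg, aei, afh, agh, bce, bcg, bei, bgi, cdf, cdh, cef, cgh, dhj, dij, efj, egj, fhj, gij

giving chain groups C_0 ≅ Z^10, C_1 ≅ Z^30, C_2 ≅ Z^20.

The boundary map ∂_1: C_1 → C_0 sends each edge [p,q] (with p < q) to q − p. For instance
  ∂ij = j − i.
The 10×30 boundary matrix has rank 9 and Smith normal form diag(1,1,1,1,1,1,1,1,1).

Boundary ∂_2: C_2 → C_1 acts by ∂[p,q,r] = [q,r] − [p,r] + [p,q]. For instance
  ∂cef = ef − cf + ce,
  ∂bgi = gi − bi + bg.
The resulting 30×20 matrix has rank 20, and its Smith normal form has invariant factors (1,1,1,1,1,1,1,1,1,1,1,1,1,1,1,1,1,1,1,2).

Now H_k = ker ∂_k / im ∂_{k+1}, so:

  H_0: rank C_0 − rank ∂_1 = 10 − 9 = 1, and the invariant factors of ∂_1 are all 1, so H_0 = Z.
  H_1: rank ker ∂_1 − rank ∂_2 = (30 − 9) − 20 = 1, and ∂_2 has invariant factor 2 > 1, so H_1 = Z ⊕ Z_2.
  H_2: rank ker ∂_2 − rank ∂_3 = (20 − 20) − 0 = 0, and there is no ∂_3, so H_2 = 0.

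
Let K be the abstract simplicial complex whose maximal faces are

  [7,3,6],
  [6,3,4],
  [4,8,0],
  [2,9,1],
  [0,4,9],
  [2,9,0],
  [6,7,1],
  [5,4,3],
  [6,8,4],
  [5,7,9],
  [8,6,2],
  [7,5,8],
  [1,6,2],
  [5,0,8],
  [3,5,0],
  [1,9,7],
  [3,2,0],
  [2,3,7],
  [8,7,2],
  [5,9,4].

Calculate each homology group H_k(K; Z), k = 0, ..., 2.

H_0 ≅ Z,  H_1 ≅ Z ⊕ Z/2Z,  H_2 = 0.

Take the total order 0 < 1 < 2 < 3 < 4 < 5 < 6 < 7 < 8 < 9 on the vertex set. Then K (dimension 2) consists of the simplices:

  0-simplices (10): [0], [1], [2], [3], [4], [5], [6], [7], [8], [9]
  1-simplices (30): (30 of them)
  2-simplices (20): (20 of them)

so the chain groups are C_0 ≅ Z^10, C_1 ≅ Z^30, C_2 ≅ Z^20.

Boundary ∂_1: C_1 → C_0 sends each edge [p,q] (with p < q) to q − p. For instance
  ∂[2,6] = [6] − [2].
As a 10×30 matrix over Z this has rank 9, with invariant factors (1,1,1,1,1,1,1,1,1).

The boundary map ∂_2: C_2 → C_1 maps a triangle to the signed sum of its edges. For instance
  ∂[0,4,8] = [4,8] − [0,8] + [0,4],
  ∂[0,5,8] = [5,8] − [0,8] + [0,5].
As a 30×20 matrix over Z this has rank 20, with invariant factors (1,1,1,1,1,1,1,1,1,1,1,1,1,1,1,1,1,1,1,2).

Now H_k = ker ∂_k / im ∂_{k+1}, so:

  H_0: rank C_0 − rank ∂_1 = 10 − 9 = 1, and the invariant factors of ∂_1 are all 1, so H_0 ≅ Z.
  H_1: rank ker ∂_1 − rank ∂_2 = (30 − 9) − 20 = 1, and ∂_2 has invariant factor 2 > 1, so H_1 ≅ Z ⊕ Z/2Z.
  H_2: rank ker ∂_2 − rank ∂_3 = (20 − 20) − 0 = 0, and there is no ∂_3, so H_2 ≅ 0.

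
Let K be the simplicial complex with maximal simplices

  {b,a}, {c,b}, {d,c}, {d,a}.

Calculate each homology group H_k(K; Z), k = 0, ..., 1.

Fix the vertex order a < b < c < d and write every simplex with vertices in increasing order. Then dim K = 1 and the simplices of K are:

  0-simplices (4): a, b, c, d
  1-simplices (4): ab, ad, bc, cd

Hence C_0 ≅ Z^4, C_1 ≅ Z^4.

The boundary map ∂_1: C_1 → C_0 maps an edge to its endpoints' difference, ∂[p,q] = q − p. For instance
  ∂ad = d − a.
As a 4×4 matrix over Z this has rank 3, with invariant factors (1,1,1).

From H_k ≅ ker(∂_k) / im(∂_{k+1}) we obtain:

  H_0: rank C_0 − rank ∂_1 = 4 − 3 = 1, and the invariant factors of ∂_1 are all 1, so H_0 ≅ Z.
  H_1: rank ker ∂_1 − rank ∂_2 = (4 − 3) − 0 = 1, and there is no ∂_2, so H_1 ≅ Z.

H_0 ≅ Z,  H_1 ≅ Z.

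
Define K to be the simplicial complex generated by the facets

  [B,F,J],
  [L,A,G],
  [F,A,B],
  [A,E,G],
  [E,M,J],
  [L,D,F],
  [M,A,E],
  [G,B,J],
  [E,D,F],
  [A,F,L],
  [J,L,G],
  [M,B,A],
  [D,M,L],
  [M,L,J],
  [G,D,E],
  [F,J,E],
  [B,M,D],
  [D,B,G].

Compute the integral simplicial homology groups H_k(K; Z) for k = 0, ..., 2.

Fix the vertex order A < B < D < E < F < G < J < L < M and write every simplex with vertices in increasing order. Then dim K = 2 and the simplices of K are:

  0-simplices (9): A, B, D, E, F, G, J, L, M
  1-simplices (27): AB, AE, AF, AG, AL, AM, BD, BF, BG, BJ, BM, DE, DF, DG, DL, DM, EF, EG, EJ, EM, FJ, FL, GJ, GL, JL, JM, LM
  2-simplices (18): ABF, ABM, AEG, AEM, AFL, AGL, BDG, BDM, BFJ, BGJ, DEF, DEG, DFL, DLM, EFJ, EJM, GJL, JLM

so the chain groups are C_0 ≅ Z^9, C_1 ≅ Z^27, C_2 ≅ Z^18.

Boundary ∂_1: C_1 → C_0 sends each edge [p,q] (with p < q) to q − p.
The resulting 9×27 matrix has rank 8, and its Smith normal form has invariant factors (1,1,1,1,1,1,1,1).

Boundary ∂_2: C_2 → C_1 maps a triangle to the signed sum of its edges. For instance
  ∂DEF = EF − DF + DE,
  ∂DFL = FL − DL + DF.
This gives a 27×18 integer matrix of rank 17; reducing to Smith normal form yields diagonal entries (1,1,1,1,1,1,1,1,1,1,1,1,1,1,1,1,1).

Reading off H_k = ker ∂_k / im ∂_{k+1}:

  H_0: rank C_0 − rank ∂_1 = 9 − 8 = 1, and the invariant factors of ∂_1 are all 1, so H_0 = Z.
  H_1: rank ker ∂_1 − rank ∂_2 = (27 − 8) − 17 = 2, and the invariant factors of ∂_2 are all 1, so H_1 = Z^2.
  H_2: rank ker ∂_2 − rank ∂_3 = (18 − 17) − 0 = 1, and there is no ∂_3, so H_2 = Z.

H_0 = Z,  H_1 = Z^2,  H_2 = Z.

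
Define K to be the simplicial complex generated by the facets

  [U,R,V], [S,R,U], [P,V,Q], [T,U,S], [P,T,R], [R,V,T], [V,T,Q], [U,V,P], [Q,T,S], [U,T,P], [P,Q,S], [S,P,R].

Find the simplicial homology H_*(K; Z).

Fix the vertex order P < Q < R < S < T < U < V and write every simplex with vertices in increasing order. Then dim K = 2 and the simplices of K are:

  0-simplices (7): P, Q, R, S, T, U, V
  1-simplices (18): PQ, PR, PS, PT, PU, PV, QS, QT, QV, RS, RT, RU, RV, ST, SU, TU, TV, UV
  2-simplices (12): PQS, PQV, PRS, PRT, PTU, PUV, QST, QTV, RSU, RTV, RUV, STU

so the chain groups are C_0 ≅ Z^7, C_1 ≅ Z^18, C_2 ≅ Z^12.

Boundary ∂_1: C_1 → C_0 sends each edge [p,q] (with p < q) to q − p. For instance
  ∂PR = R − P.
The 7×18 boundary matrix has rank 6 and Smith normal form diag(1,1,1,1,1,1).

Boundary ∂_2: C_2 → C_1 maps a triangle to the signed sum of its edges. For instance
  ∂RTV = TV − RV + RT,
  ∂PUV = UV − PV + PU.
The resulting 18×12 matrix has rank 12, and its Smith normal form has invariant factors (1,1,1,1,1,1,1,1,1,1,1,2).

Reading off H_k = ker ∂_k / im ∂_{k+1}:

  H_0: rank C_0 − rank ∂_1 = 7 − 6 = 1, and the invariant factors of ∂_1 are all 1, so H_0 ≅ Z.
  H_1: rank ker ∂_1 − rank ∂_2 = (18 − 6) − 12 = 0, and ∂_2 has invariant factor 2 > 1, so H_1 ≅ Z/2.
  H_2: rank ker ∂_2 − rank ∂_3 = (12 − 12) − 0 = 0, and there is no ∂_3, so H_2 ≅ 0.

(K is a triangulation of the real projective plane RP^2.)

H_0 ≅ Z,  H_1 ≅ Z/2,  H_2 = 0.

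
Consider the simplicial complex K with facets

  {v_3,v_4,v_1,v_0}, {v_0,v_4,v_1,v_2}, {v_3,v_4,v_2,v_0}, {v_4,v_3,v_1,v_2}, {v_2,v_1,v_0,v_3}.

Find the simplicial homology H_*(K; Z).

K has 5 vertices, 10 edges, 10 triangles, 5 3-simplices.
rank ∂_0 = 0, rank ∂_1 = 4 ⇒ b_0 = 5 − 0 − 4 = 1; all invariant factors of ∂_1 are 1 so no torsion. So H_0 ≅ Z.
rank ∂_1 = 4, rank ∂_2 = 6 ⇒ b_1 = 10 − 4 − 6 = 0; all invariant factors of ∂_2 are 1 so no torsion. So H_1 ≅ 0.
rank ∂_2 = 6, rank ∂_3 = 4 ⇒ b_2 = 10 − 6 − 4 = 0; all invariant factors of ∂_3 are 1 so no torsion. So H_2 ≅ 0.
rank ∂_3 = 4, rank ∂_4 = 0 ⇒ b_3 = 5 − 4 − 0 = 1. So H_3 ≅ Z.

H_0 = Z,  H_1 = 0,  H_2 = 0,  H_3 = Z.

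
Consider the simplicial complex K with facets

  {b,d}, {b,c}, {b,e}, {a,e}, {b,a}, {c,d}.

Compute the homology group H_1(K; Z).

H_1 ≅ Z^2.

Fix the vertex order a < b < c < d < e and write every simplex with vertices in increasing order. Then dim K = 1 and the simplices of K are:

  0-simplices (5): a, b, c, d, e
  1-simplices (6): ab, ae, bc, bd, be, cd

Hence C_0 ≅ Z^5, C_1 ≅ Z^6.

The boundary map ∂_1: C_1 → C_0 maps an edge to its endpoints' difference, ∂[p,q] = q − p.
The resulting 5×6 matrix has rank 4, and its Smith normal form has invariant factors (1,1,1,1).

Now H_k = ker ∂_k / im ∂_{k+1}, so:

  H_1: rank ker ∂_1 − rank ∂_2 = (6 − 4) − 0 = 2, and there is no ∂_2, so H_1 ≅ Z^2.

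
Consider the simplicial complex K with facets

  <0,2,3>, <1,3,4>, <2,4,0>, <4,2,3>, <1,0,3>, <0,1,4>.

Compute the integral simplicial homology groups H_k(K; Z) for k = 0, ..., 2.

H_0 = Z,  H_1 = 0,  H_2 = Z.

Fix the vertex order 0 < 1 < 2 < 3 < 4 and write every simplex with vertices in increasing order. Then dim K = 2 and the simplices of K are:

  0-simplices (5): [0], [1], [2], [3], [4]
  1-simplices (9): [0,1], [0,2], [0,3], [0,4], [1,3], [1,4], [2,3], [2,4], [3,4]
  2-simplices (6): [0,1,3], [0,1,4], [0,2,3], [0,2,4], [1,3,4], [2,3,4]

giving chain groups C_0 ≅ Z^5, C_1 ≅ Z^9, C_2 ≅ Z^6.

∂_1: C_1 → C_0 maps an edge to its endpoints' difference, ∂[p,q] = q − p. For instance
  ∂[2,3] = [3] − [2].
The resulting 5×9 matrix has rank 4, and its Smith normal form has invariant factors (1,1,1,1).

Boundary ∂_2: C_2 → C_1 sends each 2-simplex [p,q,r] to [q,r] − [p,r] + [p,q]. For instance
  ∂[0,2,4] = [2,4] − [0,4] + [0,2],
  ∂[1,3,4] = [3,4] − [1,4] + [1,3].
As a 9×6 matrix over Z this has rank 5, with invariant factors (1,1,1,1,1).

Now H_k = ker ∂_k / im ∂_{k+1}, so:

  H_0: rank C_0 − rank ∂_1 = 5 − 4 = 1, and the invariant factors of ∂_1 are all 1, so H_0 = Z.
  H_1: rank ker ∂_1 − rank ∂_2 = (9 − 4) − 5 = 0, and the invariant factors of ∂_2 are all 1, so H_1 = 0.
  H_2: rank ker ∂_2 − rank ∂_3 = (6 − 5) − 0 = 1, and there is no ∂_3, so H_2 = Z.

As a check, the Euler characteristic is 5 − 9 + 6 = 2, which agrees with 1 − 0 + 1 = 2.
(K is a triangulation of the 2-sphere S^2.)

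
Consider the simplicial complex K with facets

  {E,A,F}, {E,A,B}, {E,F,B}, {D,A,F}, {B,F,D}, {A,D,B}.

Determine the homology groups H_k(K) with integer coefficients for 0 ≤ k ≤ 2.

Order the vertices as A < B < D < E < F. Listing each simplex with vertices in this order, K has dimension 2 with simplices:

  0-simplices (5): A, B, D, E, F
  1-simplices (9): AB, AD, AE, AF, BD, BE, BF, DF, EF
  2-simplices (6): ABD, ABE, ADF, AEF, BDF, BEF

Hence C_0 ≅ Z^5, C_1 ≅ Z^9, C_2 ≅ Z^6.

The boundary map ∂_1: C_1 → C_0 maps an edge to its endpoints' difference, ∂[p,q] = q − p.
The 5×9 boundary matrix has rank 4 and Smith normal form diag(1,1,1,1).

∂_2: C_2 → C_1 sends each 2-simplex [p,q,r] to [q,r] − [p,r] + [p,q]. For instance
  ∂ADF = DF − AF + AD,
  ∂AEF = EF − AF + AE.
As a 9×6 matrix over Z this has rank 5, with invariant factors (1,1,1,1,1).

Reading off H_k = ker ∂_k / im ∂_{k+1}:

  H_0: rank C_0 − rank ∂_1 = 5 − 4 = 1, and the invariant factors of ∂_1 are all 1, so H_0 = Z.
  H_1: rank ker ∂_1 − rank ∂_2 = (9 − 4) − 5 = 0, and the invariant factors of ∂_2 are all 1, so H_1 = 0.
  H_2: rank ker ∂_2 − rank ∂_3 = (6 − 5) − 0 = 1, and there is no ∂_3, so H_2 = Z.

H_0 ≅ Z,  H_1 = 0,  H_2 ≅ Z.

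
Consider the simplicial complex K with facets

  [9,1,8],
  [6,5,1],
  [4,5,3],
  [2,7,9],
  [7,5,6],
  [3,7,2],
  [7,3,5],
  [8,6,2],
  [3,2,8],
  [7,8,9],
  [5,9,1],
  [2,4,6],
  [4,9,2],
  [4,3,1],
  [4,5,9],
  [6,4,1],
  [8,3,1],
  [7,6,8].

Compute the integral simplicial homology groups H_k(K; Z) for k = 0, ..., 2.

We work with the vertex ordering 1 < 2 < 3 < 4 < 5 < 6 < 7 < 8 < 9. The simplices of K, each written with vertices in increasing order, are:

  0-simplices (9): [1], [2], [3], [4], [5], [6], [7], [8], [9]
  1-simplices (27): (27 of them)
  2-simplices (18): [1,3,4], [1,3,8], [1,4,6], [1,5,6], [1,5,9], [1,8,9], [2,3,7], [2,3,8], [2,4,6], [2,4,9], [2,6,8], [2,7,9], [3,4,5], [3,5,7], [4,5,9], [5,6,7], [6,7,8], [7,8,9]

giving chain groups C_0 ≅ Z^9, C_1 ≅ Z^27, C_2 ≅ Z^18.

The boundary map ∂_1: C_1 → C_0 is given by ∂[p,q] = [q] − [p]. For instance
  ∂[3,7] = [7] − [3].
This gives a 9×27 integer matrix of rank 8; reducing to Smith normal form yields diagonal entries (1,1,1,1,1,1,1,1).

The boundary map ∂_2: C_2 → C_1 sends each 2-simplex [p,q,r] to [q,r] − [p,r] + [p,q]. For instance
  ∂[1,5,9] = [5,9] − [1,9] + [1,5],
  ∂[7,8,9] = [8,9] − [7,9] + [7,8].
The 27×18 boundary matrix has rank 18 and Smith normal form diag(1,1,1,1,1,1,1,1,1,1,1,1,1,1,1,1,1,2).

Now H_k = ker ∂_k / im ∂_{k+1}, so:

  H_0: rank C_0 − rank ∂_1 = 9 − 8 = 1, and the invariant factors of ∂_1 are all 1, so H_0 ≅ Z.
  H_1: rank ker ∂_1 − rank ∂_2 = (27 − 8) − 18 = 1, and ∂_2 has invariant factor 2 > 1, so H_1 ≅ Z × Z/2.
  H_2: rank ker ∂_2 − rank ∂_3 = (18 − 18) − 0 = 0, and there is no ∂_3, so H_2 ≅ 0.

As a check, the Euler characteristic is 9 − 27 + 18 = 0, which agrees with 1 − 1 + 0 = 0.

H_0 ≅ Z,  H_1 ≅ Z × Z/2,  H_2 = 0.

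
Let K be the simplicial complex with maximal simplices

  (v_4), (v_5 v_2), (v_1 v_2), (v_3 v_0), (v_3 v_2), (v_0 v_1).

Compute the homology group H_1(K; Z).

Take the total order v_0 < v_1 < v_2 < v_3 < v_4 < v_5 on the vertex set. Then K (dimension 1) consists of the simplices:

  0-simplices (6): [v_0], [v_1], [v_2], [v_3], [v_4], [v_5]
  1-simplices (5): [v_0,v_1], [v_0,v_3], [v_1,v_2], [v_2,v_3], [v_2,v_5]

so the chain groups are C_0 ≅ Z^6, C_1 ≅ Z^5.

Boundary ∂_1: C_1 → C_0 sends each edge [p,q] (with p < q) to q − p. For instance
  ∂[v_0,v_1] = [v_1] − [v_0].
The resulting 6×5 matrix has rank 4, and its Smith normal form has invariant factors (1,1,1,1).

From H_k ≅ ker(∂_k) / im(∂_{k+1}) we obtain:

  H_1: rank ker ∂_1 − rank ∂_2 = (5 − 4) − 0 = 1, and there is no ∂_2, so H_1 = Z.

H_1 = Z.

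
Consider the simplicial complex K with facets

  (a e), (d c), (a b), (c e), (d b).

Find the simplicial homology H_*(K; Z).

H_0 ≅ Z,  H_1 ≅ Z.

K has 5 vertices, 5 edges.
rank ∂_0 = 0, rank ∂_1 = 4 ⇒ b_0 = 5 − 0 − 4 = 1; all invariant factors of ∂_1 are 1 so no torsion. So H_0 ≅ Z.
rank ∂_1 = 4, rank ∂_2 = 0 ⇒ b_1 = 5 − 4 − 0 = 1. So H_1 ≅ Z.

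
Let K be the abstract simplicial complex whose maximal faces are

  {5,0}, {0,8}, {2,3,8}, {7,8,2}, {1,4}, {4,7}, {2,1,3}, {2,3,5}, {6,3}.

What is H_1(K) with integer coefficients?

Order the vertices as 0 < 1 < 2 < 3 < 4 < 5 < 6 < 7 < 8. Listing each simplex with vertices in this order, K has dimension 2 with simplices:

  0-simplices (9): [0], [1], [2], [3], [4], [5], [6], [7], [8]
  1-simplices (14): [0,5], [0,8], [1,2], [1,3], [1,4], [2,3], [2,5], [2,7], [2,8], [3,5], [3,6], [3,8], [4,7], [7,8]
  2-simplices (4): [1,2,3], [2,3,5], [2,3,8], [2,7,8]

Hence C_0 ≅ Z^9, C_1 ≅ Z^14, C_2 ≅ Z^4.

The boundary map ∂_1: C_1 → C_0 is given by ∂[p,q] = [q] − [p].
The resulting 9×14 matrix has rank 8, and its Smith normal form has invariant factors (1,1,1,1,1,1,1,1).

Boundary ∂_2: C_2 → C_1 acts by ∂[p,q,r] = [q,r] − [p,r] + [p,q]. For instance
  ∂[2,3,5] = [3,5] − [2,5] + [2,3],
  ∂[2,7,8] = [7,8] − [2,8] + [2,7].
As a 14×4 matrix over Z this has rank 4, with invariant factors (1,1,1,1).

Now H_k = ker ∂_k / im ∂_{k+1}, so:

  H_1: rank ker ∂_1 − rank ∂_2 = (14 − 8) − 4 = 2, and the invariant factors of ∂_2 are all 1, so H_1 = Z^2.

H_1 ≅ Z^2.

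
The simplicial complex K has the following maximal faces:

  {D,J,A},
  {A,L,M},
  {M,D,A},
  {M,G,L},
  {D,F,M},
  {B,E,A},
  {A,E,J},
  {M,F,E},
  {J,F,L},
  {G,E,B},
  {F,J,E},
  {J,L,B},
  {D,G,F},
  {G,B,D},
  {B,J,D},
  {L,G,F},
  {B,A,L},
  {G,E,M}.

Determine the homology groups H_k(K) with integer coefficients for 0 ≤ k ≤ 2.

K has 9 vertices, 27 edges, 18 triangles.
rank ∂_0 = 0, rank ∂_1 = 8 ⇒ b_0 = 9 − 0 − 8 = 1; all invariant factors of ∂_1 are 1 so no torsion. So H_0 = Z.
rank ∂_1 = 8, rank ∂_2 = 18 ⇒ b_1 = 27 − 8 − 18 = 1; ∂_2 has invariant factor(s) [2] giving torsion. So H_1 = Z × Z/2.
rank ∂_2 = 18, rank ∂_3 = 0 ⇒ b_2 = 18 − 18 − 0 = 0. So H_2 = 0.

H_0 ≅ Z,  H_1 ≅ Z × Z/2,  H_2 = 0.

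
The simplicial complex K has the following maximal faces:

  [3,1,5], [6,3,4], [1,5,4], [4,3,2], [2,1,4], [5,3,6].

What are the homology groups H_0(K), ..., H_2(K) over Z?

Order the vertices as 1 < 2 < 3 < 4 < 5 < 6. Listing each simplex with vertices in this order, K has dimension 2 with simplices:

  0-simplices (6): [1], [2], [3], [4], [5], [6]
  1-simplices (12): [1,2], [1,3], [1,4], [1,5], [2,3], [2,4], [3,4], [3,5], [3,6], [4,5], [4,6], [5,6]
  2-simplices (6): [1,2,4], [1,3,5], [1,4,5], [2,3,4], [3,4,6], [3,5,6]

so the chain groups are C_0 ≅ Z^6, C_1 ≅ Z^12, C_2 ≅ Z^6.

The boundary map ∂_1: C_1 → C_0 is given by ∂[p,q] = [q] − [p].
The 6×12 boundary matrix has rank 5 and Smith normal form diag(1,1,1,1,1).

∂_2: C_2 → C_1 maps a triangle to the signed sum of its edges. For instance
  ∂[2,3,4] = [3,4] − [2,4] + [2,3],
  ∂[1,3,5] = [3,5] − [1,5] + [1,3].
The resulting 12×6 matrix has rank 6, and its Smith normal form has invariant factors (1,1,1,1,1,1).

Computing H_k = (kernel of ∂_k) / (image of ∂_{k+1}):

  H_0: rank C_0 − rank ∂_1 = 6 − 5 = 1, and the invariant factors of ∂_1 are all 1, so H_0 ≅ Z.
  H_1: rank ker ∂_1 − rank ∂_2 = (12 − 5) − 6 = 1, and the invariant factors of ∂_2 are all 1, so H_1 ≅ Z.
  H_2: rank ker ∂_2 − rank ∂_3 = (6 − 6) − 0 = 0, and there is no ∂_3, so H_2 ≅ 0.

(K is a triangulation of the cylinder S^1 x I.)

H_0 ≅ Z,  H_1 ≅ Z,  H_2 = 0.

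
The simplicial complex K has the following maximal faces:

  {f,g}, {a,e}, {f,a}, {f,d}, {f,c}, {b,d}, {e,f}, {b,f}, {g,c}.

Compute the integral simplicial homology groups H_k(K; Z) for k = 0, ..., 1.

H_0 = Z,  H_1 = Z^3.

We work with the vertex ordering a < b < c < d < e < f < g. The simplices of K, each written with vertices in increasing order, are:

  0-simplices (7): a, b, c, d, e, f, g
  1-simplices (9): ae, af, bd, bf, cf, cg, df, ef, fg

giving chain groups C_0 ≅ Z^7, C_1 ≅ Z^9.

∂_1: C_1 → C_0 is given by ∂[p,q] = [q] − [p]. For instance
  ∂cf = f − c.
The resulting 7×9 matrix has rank 6, and its Smith normal form has invariant factors (1,1,1,1,1,1).

Reading off H_k = ker ∂_k / im ∂_{k+1}:

  H_0: rank C_0 − rank ∂_1 = 7 − 6 = 1, and the invariant factors of ∂_1 are all 1, so H_0 ≅ Z.
  H_1: rank ker ∂_1 − rank ∂_2 = (9 − 6) − 0 = 3, and there is no ∂_2, so H_1 ≅ Z^3.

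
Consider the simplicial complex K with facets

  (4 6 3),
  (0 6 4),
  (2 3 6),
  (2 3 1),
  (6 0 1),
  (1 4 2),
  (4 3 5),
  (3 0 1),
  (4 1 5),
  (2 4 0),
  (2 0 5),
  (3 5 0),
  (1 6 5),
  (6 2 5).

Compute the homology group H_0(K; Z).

Fix the vertex order 0 < 1 < 2 < 3 < 4 < 5 < 6 and write every simplex with vertices in increasing order. Then dim K = 2 and the simplices of K are:

  0-simplices (7): [0], [1], [2], [3], [4], [5], [6]
  1-simplices (21): [0,1], [0,2], [0,3], [0,4], [0,5], [0,6], [1,2], [1,3], [1,4], [1,5], [1,6], [2,3], [2,4], [2,5], [2,6], [3,4], [3,5], [3,6], [4,5], [4,6], [5,6]
  2-simplices (14): [0,1,3], [0,1,6], [0,2,4], [0,2,5], [0,3,5], [0,4,6], [1,2,3], [1,2,4], [1,4,5], [1,5,6], [2,3,6], [2,5,6], [3,4,5], [3,4,6]

so the chain groups are C_0 ≅ Z^7, C_1 ≅ Z^21, C_2 ≅ Z^14.

The boundary map ∂_1: C_1 → C_0 maps an edge to its endpoints' difference, ∂[p,q] = q − p.
The 7×21 boundary matrix has rank 6 and Smith normal form diag(1,1,1,1,1,1).

∂_2: C_2 → C_1 sends each 2-simplex [p,q,r] to [q,r] − [p,r] + [p,q]. For instance
  ∂[0,2,5] = [2,5] − [0,5] + [0,2],
  ∂[2,3,6] = [3,6] − [2,6] + [2,3].
The resulting 21×14 matrix has rank 13, and its Smith normal form has invariant factors (1,1,1,1,1,1,1,1,1,1,1,1,1).

From H_k ≅ ker(∂_k) / im(∂_{k+1}) we obtain:

  H_0: rank C_0 − rank ∂_1 = 7 − 6 = 1, and the invariant factors of ∂_1 are all 1, so H_0 = Z.

(K is a triangulation of the torus T^2.)

H_0 ≅ Z.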